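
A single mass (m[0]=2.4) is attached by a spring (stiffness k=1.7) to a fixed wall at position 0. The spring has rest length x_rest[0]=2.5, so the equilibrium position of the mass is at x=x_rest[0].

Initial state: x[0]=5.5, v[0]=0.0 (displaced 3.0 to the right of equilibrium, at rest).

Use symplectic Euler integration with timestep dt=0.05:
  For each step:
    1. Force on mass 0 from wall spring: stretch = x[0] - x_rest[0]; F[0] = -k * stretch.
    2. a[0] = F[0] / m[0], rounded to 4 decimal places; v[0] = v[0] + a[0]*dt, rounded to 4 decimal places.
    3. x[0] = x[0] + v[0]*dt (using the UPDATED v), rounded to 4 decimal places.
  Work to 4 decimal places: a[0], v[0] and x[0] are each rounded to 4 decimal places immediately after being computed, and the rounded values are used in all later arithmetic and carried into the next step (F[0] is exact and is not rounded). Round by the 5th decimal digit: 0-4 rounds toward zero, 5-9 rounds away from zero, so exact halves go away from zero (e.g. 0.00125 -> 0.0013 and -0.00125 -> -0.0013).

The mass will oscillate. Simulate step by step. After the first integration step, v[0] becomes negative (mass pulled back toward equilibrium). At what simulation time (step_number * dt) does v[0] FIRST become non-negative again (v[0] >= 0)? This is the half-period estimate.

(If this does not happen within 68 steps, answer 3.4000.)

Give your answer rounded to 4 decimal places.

Answer: 3.4000

Derivation:
Step 0: x=[5.5000] v=[0.0000]
Step 1: x=[5.4947] v=[-0.1063]
Step 2: x=[5.4841] v=[-0.2124]
Step 3: x=[5.4682] v=[-0.3181]
Step 4: x=[5.4470] v=[-0.4232]
Step 5: x=[5.4206] v=[-0.5276]
Step 6: x=[5.3891] v=[-0.6310]
Step 7: x=[5.3524] v=[-0.7333]
Step 8: x=[5.3107] v=[-0.8343]
Step 9: x=[5.2640] v=[-0.9338]
Step 10: x=[5.2124] v=[-1.0317]
Step 11: x=[5.1560] v=[-1.1278]
Step 12: x=[5.0949] v=[-1.2219]
Step 13: x=[5.0292] v=[-1.3138]
Step 14: x=[4.9590] v=[-1.4034]
Step 15: x=[4.8845] v=[-1.4905]
Step 16: x=[4.8058] v=[-1.5750]
Step 17: x=[4.7230] v=[-1.6567]
Step 18: x=[4.6362] v=[-1.7354]
Step 19: x=[4.5456] v=[-1.8111]
Step 20: x=[4.4514] v=[-1.8836]
Step 21: x=[4.3538] v=[-1.9527]
Step 22: x=[4.2529] v=[-2.0184]
Step 23: x=[4.1489] v=[-2.0805]
Step 24: x=[4.0420] v=[-2.1389]
Step 25: x=[3.9323] v=[-2.1935]
Step 26: x=[3.8201] v=[-2.2442]
Step 27: x=[3.7056] v=[-2.2910]
Step 28: x=[3.5889] v=[-2.3337]
Step 29: x=[3.4703] v=[-2.3723]
Step 30: x=[3.3500] v=[-2.4067]
Step 31: x=[3.2282] v=[-2.4368]
Step 32: x=[3.1051] v=[-2.4626]
Step 33: x=[2.9809] v=[-2.4840]
Step 34: x=[2.8559] v=[-2.5010]
Step 35: x=[2.7302] v=[-2.5136]
Step 36: x=[2.6041] v=[-2.5218]
Step 37: x=[2.4778] v=[-2.5255]
Step 38: x=[2.3516] v=[-2.5247]
Step 39: x=[2.2256] v=[-2.5194]
Step 40: x=[2.1001] v=[-2.5097]
Step 41: x=[1.9753] v=[-2.4955]
Step 42: x=[1.8515] v=[-2.4769]
Step 43: x=[1.7288] v=[-2.4539]
Step 44: x=[1.6075] v=[-2.4266]
Step 45: x=[1.4878] v=[-2.3950]
Step 46: x=[1.3698] v=[-2.3592]
Step 47: x=[1.2538] v=[-2.3192]
Step 48: x=[1.1400] v=[-2.2751]
Step 49: x=[1.0287] v=[-2.2269]
Step 50: x=[0.9200] v=[-2.1748]
Step 51: x=[0.8141] v=[-2.1188]
Step 52: x=[0.7111] v=[-2.0591]
Step 53: x=[0.6113] v=[-1.9957]
Step 54: x=[0.5149] v=[-1.9288]
Step 55: x=[0.4220] v=[-1.8585]
Step 56: x=[0.3328] v=[-1.7849]
Step 57: x=[0.2474] v=[-1.7081]
Step 58: x=[0.1660] v=[-1.6283]
Step 59: x=[0.0887] v=[-1.5456]
Step 60: x=[0.0157] v=[-1.4602]
Step 61: x=[-0.0529] v=[-1.3722]
Step 62: x=[-0.1170] v=[-1.2818]
Step 63: x=[-0.1765] v=[-1.1891]
Step 64: x=[-0.2312] v=[-1.0943]
Step 65: x=[-0.2811] v=[-0.9976]
Step 66: x=[-0.3261] v=[-0.8991]
Step 67: x=[-0.3661] v=[-0.7990]
Step 68: x=[-0.4010] v=[-0.6975]
v[0] did not become non-negative within 68 steps; using fallback time=3.4000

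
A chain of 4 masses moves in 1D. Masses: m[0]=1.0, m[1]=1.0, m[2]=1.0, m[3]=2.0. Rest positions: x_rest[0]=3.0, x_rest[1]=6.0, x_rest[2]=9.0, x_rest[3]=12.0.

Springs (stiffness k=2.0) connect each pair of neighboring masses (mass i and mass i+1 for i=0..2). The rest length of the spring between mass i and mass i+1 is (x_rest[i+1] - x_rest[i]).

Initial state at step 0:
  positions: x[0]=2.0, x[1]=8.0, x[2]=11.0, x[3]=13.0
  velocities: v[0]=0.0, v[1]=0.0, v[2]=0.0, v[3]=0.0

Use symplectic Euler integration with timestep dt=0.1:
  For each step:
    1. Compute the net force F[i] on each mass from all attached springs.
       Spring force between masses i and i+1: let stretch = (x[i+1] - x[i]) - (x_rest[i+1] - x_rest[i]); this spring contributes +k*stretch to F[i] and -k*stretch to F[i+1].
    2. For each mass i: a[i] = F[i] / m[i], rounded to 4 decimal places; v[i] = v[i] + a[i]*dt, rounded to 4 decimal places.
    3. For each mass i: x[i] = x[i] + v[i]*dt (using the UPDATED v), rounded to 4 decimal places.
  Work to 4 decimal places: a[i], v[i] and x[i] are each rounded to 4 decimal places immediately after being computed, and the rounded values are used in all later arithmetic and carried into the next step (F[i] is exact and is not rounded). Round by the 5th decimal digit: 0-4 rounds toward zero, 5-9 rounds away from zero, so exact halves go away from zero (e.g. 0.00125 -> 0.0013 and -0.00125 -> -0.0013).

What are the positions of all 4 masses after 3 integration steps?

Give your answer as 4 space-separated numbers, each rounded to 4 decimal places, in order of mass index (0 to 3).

Step 0: x=[2.0000 8.0000 11.0000 13.0000] v=[0.0000 0.0000 0.0000 0.0000]
Step 1: x=[2.0600 7.9400 10.9800 13.0100] v=[0.6000 -0.6000 -0.2000 0.1000]
Step 2: x=[2.1776 7.8232 10.9398 13.0297] v=[1.1760 -1.1680 -0.4020 0.1970]
Step 3: x=[2.3481 7.6558 10.8791 13.0585] v=[1.7051 -1.6738 -0.6073 0.2880]

Answer: 2.3481 7.6558 10.8791 13.0585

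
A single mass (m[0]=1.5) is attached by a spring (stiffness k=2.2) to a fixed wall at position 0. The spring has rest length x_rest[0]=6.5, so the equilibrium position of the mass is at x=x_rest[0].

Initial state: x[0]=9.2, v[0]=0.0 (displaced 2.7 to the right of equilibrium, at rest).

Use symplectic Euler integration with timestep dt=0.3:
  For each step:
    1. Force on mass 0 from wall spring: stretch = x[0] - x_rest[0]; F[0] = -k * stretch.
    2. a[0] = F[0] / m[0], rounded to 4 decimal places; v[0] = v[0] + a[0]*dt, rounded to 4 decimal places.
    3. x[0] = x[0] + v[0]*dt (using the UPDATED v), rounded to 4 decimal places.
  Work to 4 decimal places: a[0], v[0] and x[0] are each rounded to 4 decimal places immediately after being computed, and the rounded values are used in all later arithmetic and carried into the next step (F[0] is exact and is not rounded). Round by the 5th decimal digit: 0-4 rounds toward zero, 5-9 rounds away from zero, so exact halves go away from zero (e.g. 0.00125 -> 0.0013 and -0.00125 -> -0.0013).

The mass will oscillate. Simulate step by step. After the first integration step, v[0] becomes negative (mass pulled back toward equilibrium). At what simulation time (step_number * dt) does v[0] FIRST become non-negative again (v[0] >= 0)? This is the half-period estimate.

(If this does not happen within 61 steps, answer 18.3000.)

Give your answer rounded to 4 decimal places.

Answer: 2.7000

Derivation:
Step 0: x=[9.2000] v=[0.0000]
Step 1: x=[8.8436] v=[-1.1880]
Step 2: x=[8.1778] v=[-2.2192]
Step 3: x=[7.2906] v=[-2.9574]
Step 4: x=[6.2990] v=[-3.3053]
Step 5: x=[5.3339] v=[-3.2169]
Step 6: x=[4.5228] v=[-2.7038]
Step 7: x=[3.9727] v=[-1.8338]
Step 8: x=[3.7562] v=[-0.7218]
Step 9: x=[3.9019] v=[0.4855]
First v>=0 after going negative at step 9, time=2.7000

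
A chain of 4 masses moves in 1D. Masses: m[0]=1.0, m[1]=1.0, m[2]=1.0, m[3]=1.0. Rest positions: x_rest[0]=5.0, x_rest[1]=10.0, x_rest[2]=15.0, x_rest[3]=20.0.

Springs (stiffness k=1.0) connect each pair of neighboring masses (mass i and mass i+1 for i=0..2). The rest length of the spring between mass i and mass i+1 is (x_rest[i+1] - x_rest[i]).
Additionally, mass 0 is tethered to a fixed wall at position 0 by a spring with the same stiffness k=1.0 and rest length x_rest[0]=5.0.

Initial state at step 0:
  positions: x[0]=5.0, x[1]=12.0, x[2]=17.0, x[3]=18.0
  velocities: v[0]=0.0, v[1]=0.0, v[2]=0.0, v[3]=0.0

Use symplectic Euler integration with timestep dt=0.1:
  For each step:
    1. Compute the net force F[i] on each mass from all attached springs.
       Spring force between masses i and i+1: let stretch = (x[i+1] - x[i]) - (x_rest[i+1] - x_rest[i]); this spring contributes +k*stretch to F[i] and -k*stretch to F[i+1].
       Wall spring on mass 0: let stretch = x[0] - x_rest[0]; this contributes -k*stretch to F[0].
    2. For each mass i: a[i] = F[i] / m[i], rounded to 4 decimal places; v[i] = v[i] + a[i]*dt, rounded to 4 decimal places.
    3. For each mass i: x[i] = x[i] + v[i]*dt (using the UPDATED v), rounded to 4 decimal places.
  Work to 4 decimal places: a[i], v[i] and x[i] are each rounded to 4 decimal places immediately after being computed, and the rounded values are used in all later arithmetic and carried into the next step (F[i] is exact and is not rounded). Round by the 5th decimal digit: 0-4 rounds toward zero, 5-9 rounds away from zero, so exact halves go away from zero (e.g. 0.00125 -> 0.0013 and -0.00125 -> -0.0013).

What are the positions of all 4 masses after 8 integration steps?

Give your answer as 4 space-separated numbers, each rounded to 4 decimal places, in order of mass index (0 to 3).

Answer: 5.6003 11.3220 15.7584 19.2801

Derivation:
Step 0: x=[5.0000 12.0000 17.0000 18.0000] v=[0.0000 0.0000 0.0000 0.0000]
Step 1: x=[5.0200 11.9800 16.9600 18.0400] v=[0.2000 -0.2000 -0.4000 0.4000]
Step 2: x=[5.0594 11.9402 16.8810 18.1192] v=[0.3940 -0.3980 -0.7900 0.7920]
Step 3: x=[5.1170 11.8810 16.7650 18.2360] v=[0.5761 -0.5920 -1.1603 1.1682]
Step 4: x=[5.1911 11.8030 16.6148 18.3881] v=[0.7408 -0.7800 -1.5016 1.5211]
Step 5: x=[5.2794 11.7070 16.4343 18.5725] v=[0.8829 -0.9600 -1.8055 1.8438]
Step 6: x=[5.3792 11.5940 16.2279 18.7855] v=[0.9977 -1.1300 -2.0644 2.1300]
Step 7: x=[5.4873 11.4652 16.0007 19.0229] v=[1.0813 -1.2881 -2.2720 2.3742]
Step 8: x=[5.6003 11.3220 15.7584 19.2801] v=[1.1304 -1.4323 -2.4233 2.5720]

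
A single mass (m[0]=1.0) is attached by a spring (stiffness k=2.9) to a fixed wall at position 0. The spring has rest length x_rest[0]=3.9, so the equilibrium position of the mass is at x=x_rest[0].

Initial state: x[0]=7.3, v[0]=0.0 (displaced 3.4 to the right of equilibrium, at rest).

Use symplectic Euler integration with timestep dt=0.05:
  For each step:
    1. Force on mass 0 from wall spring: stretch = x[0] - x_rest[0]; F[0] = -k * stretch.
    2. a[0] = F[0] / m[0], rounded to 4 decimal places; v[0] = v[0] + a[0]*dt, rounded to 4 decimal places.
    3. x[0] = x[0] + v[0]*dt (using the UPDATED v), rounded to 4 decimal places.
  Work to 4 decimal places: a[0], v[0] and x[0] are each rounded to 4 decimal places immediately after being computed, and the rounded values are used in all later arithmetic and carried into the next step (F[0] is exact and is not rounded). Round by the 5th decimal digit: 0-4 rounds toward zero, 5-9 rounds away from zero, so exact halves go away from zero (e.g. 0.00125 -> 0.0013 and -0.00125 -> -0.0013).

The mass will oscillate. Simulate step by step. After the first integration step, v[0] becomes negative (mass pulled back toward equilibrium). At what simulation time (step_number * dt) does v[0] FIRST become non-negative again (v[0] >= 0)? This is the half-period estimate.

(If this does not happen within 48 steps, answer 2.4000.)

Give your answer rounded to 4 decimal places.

Step 0: x=[7.3000] v=[0.0000]
Step 1: x=[7.2754] v=[-0.4930]
Step 2: x=[7.2263] v=[-0.9824]
Step 3: x=[7.1531] v=[-1.4647]
Step 4: x=[7.0563] v=[-1.9364]
Step 5: x=[6.9366] v=[-2.3941]
Step 6: x=[6.7949] v=[-2.8344]
Step 7: x=[6.6322] v=[-3.2542]
Step 8: x=[6.4497] v=[-3.6504]
Step 9: x=[6.2487] v=[-4.0201]
Step 10: x=[6.0307] v=[-4.3607]
Step 11: x=[5.7972] v=[-4.6697]
Step 12: x=[5.5500] v=[-4.9448]
Step 13: x=[5.2908] v=[-5.1841]
Step 14: x=[5.0215] v=[-5.3858]
Step 15: x=[4.7441] v=[-5.5484]
Step 16: x=[4.4606] v=[-5.6708]
Step 17: x=[4.1730] v=[-5.7521]
Step 18: x=[3.8834] v=[-5.7917]
Step 19: x=[3.5939] v=[-5.7893]
Step 20: x=[3.3067] v=[-5.7449]
Step 21: x=[3.0238] v=[-5.6589]
Step 22: x=[2.7472] v=[-5.5319]
Step 23: x=[2.4790] v=[-5.3647]
Step 24: x=[2.2211] v=[-5.1587]
Step 25: x=[1.9753] v=[-4.9153]
Step 26: x=[1.7435] v=[-4.6362]
Step 27: x=[1.5273] v=[-4.3235]
Step 28: x=[1.3283] v=[-3.9795]
Step 29: x=[1.1480] v=[-3.6066]
Step 30: x=[0.9876] v=[-3.2076]
Step 31: x=[0.8483] v=[-2.7853]
Step 32: x=[0.7312] v=[-2.3428]
Step 33: x=[0.6370] v=[-1.8833]
Step 34: x=[0.5665] v=[-1.4102]
Step 35: x=[0.5202] v=[-0.9268]
Step 36: x=[0.4984] v=[-0.4367]
Step 37: x=[0.5012] v=[0.0565]
First v>=0 after going negative at step 37, time=1.8500

Answer: 1.8500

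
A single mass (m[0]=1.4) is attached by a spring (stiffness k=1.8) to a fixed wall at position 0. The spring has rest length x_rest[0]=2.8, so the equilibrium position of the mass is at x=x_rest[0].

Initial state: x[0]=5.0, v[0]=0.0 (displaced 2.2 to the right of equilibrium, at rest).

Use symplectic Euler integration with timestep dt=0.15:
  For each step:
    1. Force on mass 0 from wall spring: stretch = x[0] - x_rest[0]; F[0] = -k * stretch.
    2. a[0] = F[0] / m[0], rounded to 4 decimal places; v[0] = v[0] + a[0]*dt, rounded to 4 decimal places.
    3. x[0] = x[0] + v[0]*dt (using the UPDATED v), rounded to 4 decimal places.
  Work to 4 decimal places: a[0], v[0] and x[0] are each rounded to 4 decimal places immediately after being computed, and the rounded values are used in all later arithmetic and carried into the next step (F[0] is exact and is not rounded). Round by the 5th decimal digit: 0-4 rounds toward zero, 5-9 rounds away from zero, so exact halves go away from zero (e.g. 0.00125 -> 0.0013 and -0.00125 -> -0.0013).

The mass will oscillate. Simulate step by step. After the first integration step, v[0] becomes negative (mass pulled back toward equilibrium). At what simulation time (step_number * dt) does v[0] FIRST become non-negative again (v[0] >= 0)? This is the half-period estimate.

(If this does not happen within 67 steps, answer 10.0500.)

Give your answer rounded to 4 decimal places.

Step 0: x=[5.0000] v=[0.0000]
Step 1: x=[4.9364] v=[-0.4243]
Step 2: x=[4.8110] v=[-0.8363]
Step 3: x=[4.6274] v=[-1.2241]
Step 4: x=[4.3909] v=[-1.5765]
Step 5: x=[4.1084] v=[-1.8833]
Step 6: x=[3.7881] v=[-2.1356]
Step 7: x=[3.4392] v=[-2.3262]
Step 8: x=[3.0718] v=[-2.4495]
Step 9: x=[2.6965] v=[-2.5019]
Step 10: x=[2.3242] v=[-2.4819]
Step 11: x=[1.9657] v=[-2.3901]
Step 12: x=[1.6313] v=[-2.2292]
Step 13: x=[1.3307] v=[-2.0038]
Step 14: x=[1.0726] v=[-1.7204]
Step 15: x=[0.8645] v=[-1.3873]
Step 16: x=[0.7124] v=[-1.0140]
Step 17: x=[0.6207] v=[-0.6114]
Step 18: x=[0.5920] v=[-0.1911]
Step 19: x=[0.6272] v=[0.2347]
First v>=0 after going negative at step 19, time=2.8500

Answer: 2.8500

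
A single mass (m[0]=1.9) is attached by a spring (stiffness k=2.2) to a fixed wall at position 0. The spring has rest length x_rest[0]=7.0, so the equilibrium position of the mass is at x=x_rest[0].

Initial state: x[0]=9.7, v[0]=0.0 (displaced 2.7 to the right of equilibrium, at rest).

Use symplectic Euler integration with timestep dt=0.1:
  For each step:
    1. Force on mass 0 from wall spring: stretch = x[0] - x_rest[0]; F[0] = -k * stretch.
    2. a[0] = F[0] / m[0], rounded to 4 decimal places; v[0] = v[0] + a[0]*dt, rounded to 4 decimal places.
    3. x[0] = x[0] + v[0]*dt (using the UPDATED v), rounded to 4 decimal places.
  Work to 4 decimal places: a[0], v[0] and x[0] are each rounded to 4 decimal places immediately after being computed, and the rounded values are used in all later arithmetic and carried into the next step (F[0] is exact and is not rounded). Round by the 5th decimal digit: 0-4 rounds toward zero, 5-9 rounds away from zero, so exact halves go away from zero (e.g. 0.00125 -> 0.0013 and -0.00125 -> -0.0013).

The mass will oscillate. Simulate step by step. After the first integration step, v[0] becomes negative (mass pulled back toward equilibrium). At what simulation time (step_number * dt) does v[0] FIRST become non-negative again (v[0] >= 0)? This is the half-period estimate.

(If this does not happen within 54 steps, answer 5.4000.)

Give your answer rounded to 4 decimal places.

Step 0: x=[9.7000] v=[0.0000]
Step 1: x=[9.6687] v=[-0.3126]
Step 2: x=[9.6065] v=[-0.6216]
Step 3: x=[9.5142] v=[-0.9234]
Step 4: x=[9.3928] v=[-1.2145]
Step 5: x=[9.2436] v=[-1.4916]
Step 6: x=[9.0685] v=[-1.7514]
Step 7: x=[8.8694] v=[-1.9909]
Step 8: x=[8.6487] v=[-2.2074]
Step 9: x=[8.4089] v=[-2.3983]
Step 10: x=[8.1528] v=[-2.5614]
Step 11: x=[7.8833] v=[-2.6949]
Step 12: x=[7.6036] v=[-2.7972]
Step 13: x=[7.3169] v=[-2.8671]
Step 14: x=[7.0265] v=[-2.9038]
Step 15: x=[6.7358] v=[-2.9069]
Step 16: x=[6.4482] v=[-2.8763]
Step 17: x=[6.1670] v=[-2.8124]
Step 18: x=[5.8954] v=[-2.7160]
Step 19: x=[5.6366] v=[-2.5881]
Step 20: x=[5.3936] v=[-2.4302]
Step 21: x=[5.1692] v=[-2.2442]
Step 22: x=[4.9660] v=[-2.0322]
Step 23: x=[4.7863] v=[-1.7967]
Step 24: x=[4.6323] v=[-1.5404]
Step 25: x=[4.5057] v=[-1.2663]
Step 26: x=[4.4080] v=[-0.9775]
Step 27: x=[4.3403] v=[-0.6774]
Step 28: x=[4.3034] v=[-0.3694]
Step 29: x=[4.2977] v=[-0.0572]
Step 30: x=[4.3233] v=[0.2557]
First v>=0 after going negative at step 30, time=3.0000

Answer: 3.0000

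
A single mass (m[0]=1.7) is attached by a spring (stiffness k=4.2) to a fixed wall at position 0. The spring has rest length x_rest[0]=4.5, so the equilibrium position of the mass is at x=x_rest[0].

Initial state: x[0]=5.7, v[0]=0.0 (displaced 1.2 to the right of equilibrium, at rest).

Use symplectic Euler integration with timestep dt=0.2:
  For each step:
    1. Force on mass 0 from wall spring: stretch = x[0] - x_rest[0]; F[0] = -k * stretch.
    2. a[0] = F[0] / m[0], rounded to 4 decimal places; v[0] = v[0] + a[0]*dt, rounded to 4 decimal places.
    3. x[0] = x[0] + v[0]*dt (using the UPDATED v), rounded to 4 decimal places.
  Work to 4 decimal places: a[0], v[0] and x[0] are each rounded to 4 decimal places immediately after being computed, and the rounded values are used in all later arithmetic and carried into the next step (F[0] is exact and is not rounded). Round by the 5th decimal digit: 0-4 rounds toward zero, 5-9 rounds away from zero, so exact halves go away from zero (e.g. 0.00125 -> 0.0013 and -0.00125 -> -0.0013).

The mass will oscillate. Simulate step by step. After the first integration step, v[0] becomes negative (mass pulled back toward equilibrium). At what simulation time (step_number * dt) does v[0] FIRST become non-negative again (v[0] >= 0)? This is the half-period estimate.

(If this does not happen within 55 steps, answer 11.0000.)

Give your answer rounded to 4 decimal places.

Step 0: x=[5.7000] v=[0.0000]
Step 1: x=[5.5814] v=[-0.5929]
Step 2: x=[5.3560] v=[-1.1272]
Step 3: x=[5.0460] v=[-1.5502]
Step 4: x=[4.6820] v=[-1.8200]
Step 5: x=[4.3000] v=[-1.9099]
Step 6: x=[3.9378] v=[-1.8111]
Step 7: x=[3.6311] v=[-1.5333]
Step 8: x=[3.4103] v=[-1.1040]
Step 9: x=[3.2972] v=[-0.5656]
Step 10: x=[3.3029] v=[0.0287]
First v>=0 after going negative at step 10, time=2.0000

Answer: 2.0000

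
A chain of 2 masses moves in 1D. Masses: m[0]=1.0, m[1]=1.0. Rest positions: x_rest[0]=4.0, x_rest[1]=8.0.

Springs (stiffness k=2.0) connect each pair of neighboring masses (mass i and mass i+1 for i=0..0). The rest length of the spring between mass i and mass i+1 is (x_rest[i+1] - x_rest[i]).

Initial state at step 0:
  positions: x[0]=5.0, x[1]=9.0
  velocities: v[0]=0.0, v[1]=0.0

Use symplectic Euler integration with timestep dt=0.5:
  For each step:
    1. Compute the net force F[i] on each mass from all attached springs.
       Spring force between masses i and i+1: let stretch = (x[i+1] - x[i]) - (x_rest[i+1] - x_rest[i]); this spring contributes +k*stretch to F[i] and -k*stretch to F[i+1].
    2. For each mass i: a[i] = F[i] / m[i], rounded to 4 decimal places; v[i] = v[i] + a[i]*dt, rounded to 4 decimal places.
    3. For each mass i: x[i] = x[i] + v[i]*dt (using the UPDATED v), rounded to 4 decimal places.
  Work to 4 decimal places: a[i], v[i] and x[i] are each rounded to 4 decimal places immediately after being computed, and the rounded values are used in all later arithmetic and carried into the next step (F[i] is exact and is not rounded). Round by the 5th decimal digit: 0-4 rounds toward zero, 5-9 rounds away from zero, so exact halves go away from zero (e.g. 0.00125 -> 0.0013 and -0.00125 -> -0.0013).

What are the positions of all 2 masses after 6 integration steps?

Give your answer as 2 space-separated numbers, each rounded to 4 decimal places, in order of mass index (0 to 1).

Step 0: x=[5.0000 9.0000] v=[0.0000 0.0000]
Step 1: x=[5.0000 9.0000] v=[0.0000 0.0000]
Step 2: x=[5.0000 9.0000] v=[0.0000 0.0000]
Step 3: x=[5.0000 9.0000] v=[0.0000 0.0000]
Step 4: x=[5.0000 9.0000] v=[0.0000 0.0000]
Step 5: x=[5.0000 9.0000] v=[0.0000 0.0000]
Step 6: x=[5.0000 9.0000] v=[0.0000 0.0000]

Answer: 5.0000 9.0000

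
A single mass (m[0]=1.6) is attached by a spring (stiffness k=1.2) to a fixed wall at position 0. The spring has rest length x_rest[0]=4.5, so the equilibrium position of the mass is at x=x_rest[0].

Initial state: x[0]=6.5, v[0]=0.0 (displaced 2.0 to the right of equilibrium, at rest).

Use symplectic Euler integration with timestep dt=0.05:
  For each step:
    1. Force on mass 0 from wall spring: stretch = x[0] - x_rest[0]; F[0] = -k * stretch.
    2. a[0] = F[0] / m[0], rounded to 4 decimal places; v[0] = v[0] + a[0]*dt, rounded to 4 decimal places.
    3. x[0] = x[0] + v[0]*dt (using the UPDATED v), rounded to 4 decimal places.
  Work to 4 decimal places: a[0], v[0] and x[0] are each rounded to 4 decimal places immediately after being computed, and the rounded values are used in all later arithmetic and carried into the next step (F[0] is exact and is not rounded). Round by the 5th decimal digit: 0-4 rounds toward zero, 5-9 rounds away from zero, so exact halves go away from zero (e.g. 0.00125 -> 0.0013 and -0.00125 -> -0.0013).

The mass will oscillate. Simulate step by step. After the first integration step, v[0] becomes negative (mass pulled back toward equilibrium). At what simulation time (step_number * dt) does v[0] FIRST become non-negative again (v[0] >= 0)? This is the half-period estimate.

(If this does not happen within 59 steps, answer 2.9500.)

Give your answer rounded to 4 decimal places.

Step 0: x=[6.5000] v=[0.0000]
Step 1: x=[6.4963] v=[-0.0750]
Step 2: x=[6.4888] v=[-0.1499]
Step 3: x=[6.4776] v=[-0.2245]
Step 4: x=[6.4627] v=[-0.2987]
Step 5: x=[6.4441] v=[-0.3723]
Step 6: x=[6.4218] v=[-0.4452]
Step 7: x=[6.3959] v=[-0.5173]
Step 8: x=[6.3665] v=[-0.5884]
Step 9: x=[6.3336] v=[-0.6584]
Step 10: x=[6.2972] v=[-0.7272]
Step 11: x=[6.2575] v=[-0.7946]
Step 12: x=[6.2145] v=[-0.8605]
Step 13: x=[6.1683] v=[-0.9248]
Step 14: x=[6.1189] v=[-0.9874]
Step 15: x=[6.0665] v=[-1.0481]
Step 16: x=[6.0112] v=[-1.1068]
Step 17: x=[5.9530] v=[-1.1635]
Step 18: x=[5.8921] v=[-1.2180]
Step 19: x=[5.8286] v=[-1.2702]
Step 20: x=[5.7626] v=[-1.3200]
Step 21: x=[5.6942] v=[-1.3674]
Step 22: x=[5.6236] v=[-1.4122]
Step 23: x=[5.5509] v=[-1.4543]
Step 24: x=[5.4762] v=[-1.4937]
Step 25: x=[5.3997] v=[-1.5303]
Step 26: x=[5.3215] v=[-1.5640]
Step 27: x=[5.2418] v=[-1.5948]
Step 28: x=[5.1607] v=[-1.6226]
Step 29: x=[5.0783] v=[-1.6474]
Step 30: x=[4.9948] v=[-1.6691]
Step 31: x=[4.9104] v=[-1.6877]
Step 32: x=[4.8252] v=[-1.7031]
Step 33: x=[4.7394] v=[-1.7153]
Step 34: x=[4.6532] v=[-1.7243]
Step 35: x=[4.5667] v=[-1.7300]
Step 36: x=[4.4801] v=[-1.7325]
Step 37: x=[4.3935] v=[-1.7318]
Step 38: x=[4.3071] v=[-1.7278]
Step 39: x=[4.2211] v=[-1.7206]
Step 40: x=[4.1356] v=[-1.7101]
Step 41: x=[4.0508] v=[-1.6964]
Step 42: x=[3.9668] v=[-1.6796]
Step 43: x=[3.8838] v=[-1.6596]
Step 44: x=[3.8020] v=[-1.6365]
Step 45: x=[3.7215] v=[-1.6103]
Step 46: x=[3.6424] v=[-1.5811]
Step 47: x=[3.5650] v=[-1.5489]
Step 48: x=[3.4893] v=[-1.5138]
Step 49: x=[3.4155] v=[-1.4759]
Step 50: x=[3.3437] v=[-1.4352]
Step 51: x=[3.2741] v=[-1.3918]
Step 52: x=[3.2068] v=[-1.3458]
Step 53: x=[3.1419] v=[-1.2973]
Step 54: x=[3.0796] v=[-1.2464]
Step 55: x=[3.0199] v=[-1.1931]
Step 56: x=[2.9630] v=[-1.1376]
Step 57: x=[2.9090] v=[-1.0800]
Step 58: x=[2.8580] v=[-1.0203]
Step 59: x=[2.8101] v=[-0.9587]
v[0] did not become non-negative within 59 steps; using fallback time=2.9500

Answer: 2.9500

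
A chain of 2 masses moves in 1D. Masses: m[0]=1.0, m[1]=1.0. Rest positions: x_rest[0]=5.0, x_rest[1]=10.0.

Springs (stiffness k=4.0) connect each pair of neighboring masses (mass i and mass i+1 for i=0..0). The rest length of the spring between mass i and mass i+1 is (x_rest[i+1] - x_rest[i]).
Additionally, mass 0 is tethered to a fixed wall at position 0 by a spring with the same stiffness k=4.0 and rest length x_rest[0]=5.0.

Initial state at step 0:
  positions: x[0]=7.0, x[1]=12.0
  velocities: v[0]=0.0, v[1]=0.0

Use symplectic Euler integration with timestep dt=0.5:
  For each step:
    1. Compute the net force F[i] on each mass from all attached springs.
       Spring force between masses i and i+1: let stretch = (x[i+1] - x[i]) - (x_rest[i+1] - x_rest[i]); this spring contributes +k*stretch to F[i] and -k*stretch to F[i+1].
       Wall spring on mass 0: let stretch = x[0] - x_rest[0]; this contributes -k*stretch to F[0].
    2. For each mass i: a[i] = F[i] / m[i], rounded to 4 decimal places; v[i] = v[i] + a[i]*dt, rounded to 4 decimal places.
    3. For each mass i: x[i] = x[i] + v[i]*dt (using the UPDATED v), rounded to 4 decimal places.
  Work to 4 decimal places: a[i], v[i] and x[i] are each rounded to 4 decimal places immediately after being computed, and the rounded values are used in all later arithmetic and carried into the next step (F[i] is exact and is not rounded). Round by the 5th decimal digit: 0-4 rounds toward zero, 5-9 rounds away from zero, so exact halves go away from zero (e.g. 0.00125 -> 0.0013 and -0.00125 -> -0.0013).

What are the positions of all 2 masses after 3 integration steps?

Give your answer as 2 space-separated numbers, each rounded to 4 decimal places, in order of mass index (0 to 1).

Step 0: x=[7.0000 12.0000] v=[0.0000 0.0000]
Step 1: x=[5.0000 12.0000] v=[-4.0000 0.0000]
Step 2: x=[5.0000 10.0000] v=[0.0000 -4.0000]
Step 3: x=[5.0000 8.0000] v=[0.0000 -4.0000]

Answer: 5.0000 8.0000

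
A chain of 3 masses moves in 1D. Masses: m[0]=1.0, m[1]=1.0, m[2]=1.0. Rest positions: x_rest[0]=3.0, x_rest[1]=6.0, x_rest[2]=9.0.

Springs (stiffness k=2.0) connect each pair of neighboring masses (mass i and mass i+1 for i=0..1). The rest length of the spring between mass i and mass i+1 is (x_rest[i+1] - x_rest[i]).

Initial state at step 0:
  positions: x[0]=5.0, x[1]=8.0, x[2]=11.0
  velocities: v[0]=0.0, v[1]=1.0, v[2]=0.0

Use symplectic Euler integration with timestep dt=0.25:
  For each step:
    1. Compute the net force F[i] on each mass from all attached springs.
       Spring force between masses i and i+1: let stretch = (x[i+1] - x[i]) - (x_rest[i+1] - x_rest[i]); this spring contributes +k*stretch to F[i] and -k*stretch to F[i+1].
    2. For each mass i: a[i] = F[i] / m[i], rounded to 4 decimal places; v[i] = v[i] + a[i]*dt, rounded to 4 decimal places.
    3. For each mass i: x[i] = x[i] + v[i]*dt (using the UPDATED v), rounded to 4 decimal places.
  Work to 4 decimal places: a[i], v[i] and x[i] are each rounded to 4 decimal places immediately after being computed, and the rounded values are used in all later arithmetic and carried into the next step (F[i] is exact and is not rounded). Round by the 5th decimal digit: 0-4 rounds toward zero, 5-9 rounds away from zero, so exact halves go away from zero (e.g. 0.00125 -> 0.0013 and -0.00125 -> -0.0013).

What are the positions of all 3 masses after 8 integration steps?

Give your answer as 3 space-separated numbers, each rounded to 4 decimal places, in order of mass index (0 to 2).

Step 0: x=[5.0000 8.0000 11.0000] v=[0.0000 1.0000 0.0000]
Step 1: x=[5.0000 8.2500 11.0000] v=[0.0000 1.0000 0.0000]
Step 2: x=[5.0313 8.4375 11.0313] v=[0.1250 0.7500 0.1250]
Step 3: x=[5.1133 8.5235 11.1133] v=[0.3281 0.3438 0.3281]
Step 4: x=[5.2466 8.5069 11.2466] v=[0.5332 -0.0664 0.5332]
Step 5: x=[5.4125 8.4252 11.4125] v=[0.6634 -0.3267 0.6634]
Step 6: x=[5.5800 8.3404 11.5800] v=[0.6698 -0.3394 0.6698]
Step 7: x=[5.7175 8.3155 11.7175] v=[0.5500 -0.0998 0.5500]
Step 8: x=[5.8048 8.3911 11.8048] v=[0.3490 0.3022 0.3490]

Answer: 5.8048 8.3911 11.8048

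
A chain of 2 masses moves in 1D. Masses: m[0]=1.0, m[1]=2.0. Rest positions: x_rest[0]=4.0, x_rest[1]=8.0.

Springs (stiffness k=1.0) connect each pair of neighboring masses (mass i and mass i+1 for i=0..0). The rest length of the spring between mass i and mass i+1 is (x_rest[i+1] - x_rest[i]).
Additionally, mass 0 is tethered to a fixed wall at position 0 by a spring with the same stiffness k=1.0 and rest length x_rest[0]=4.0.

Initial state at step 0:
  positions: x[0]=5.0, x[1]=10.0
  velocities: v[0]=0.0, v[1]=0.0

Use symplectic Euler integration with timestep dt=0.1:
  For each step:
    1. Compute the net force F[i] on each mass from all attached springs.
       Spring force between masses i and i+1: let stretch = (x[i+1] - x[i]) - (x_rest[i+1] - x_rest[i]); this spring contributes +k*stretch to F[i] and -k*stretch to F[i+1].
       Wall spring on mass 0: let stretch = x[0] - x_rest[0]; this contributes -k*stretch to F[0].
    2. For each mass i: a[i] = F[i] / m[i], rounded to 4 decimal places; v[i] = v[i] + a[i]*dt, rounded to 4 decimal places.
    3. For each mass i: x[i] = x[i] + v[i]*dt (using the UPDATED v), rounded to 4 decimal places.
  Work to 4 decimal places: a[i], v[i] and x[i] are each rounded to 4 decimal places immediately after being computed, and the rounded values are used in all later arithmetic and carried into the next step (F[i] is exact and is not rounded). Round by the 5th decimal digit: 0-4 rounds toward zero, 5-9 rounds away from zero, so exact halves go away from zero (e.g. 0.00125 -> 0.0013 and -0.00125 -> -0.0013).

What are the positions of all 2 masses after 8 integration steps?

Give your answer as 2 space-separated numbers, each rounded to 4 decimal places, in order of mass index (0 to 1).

Answer: 4.9900 9.8249

Derivation:
Step 0: x=[5.0000 10.0000] v=[0.0000 0.0000]
Step 1: x=[5.0000 9.9950] v=[0.0000 -0.0500]
Step 2: x=[5.0000 9.9850] v=[-0.0005 -0.0998]
Step 3: x=[4.9998 9.9701] v=[-0.0020 -0.1491]
Step 4: x=[4.9993 9.9503] v=[-0.0050 -0.1976]
Step 5: x=[4.9983 9.9258] v=[-0.0098 -0.2452]
Step 6: x=[4.9966 9.8966] v=[-0.0169 -0.2916]
Step 7: x=[4.9939 9.8629] v=[-0.0266 -0.3366]
Step 8: x=[4.9900 9.8249] v=[-0.0391 -0.3801]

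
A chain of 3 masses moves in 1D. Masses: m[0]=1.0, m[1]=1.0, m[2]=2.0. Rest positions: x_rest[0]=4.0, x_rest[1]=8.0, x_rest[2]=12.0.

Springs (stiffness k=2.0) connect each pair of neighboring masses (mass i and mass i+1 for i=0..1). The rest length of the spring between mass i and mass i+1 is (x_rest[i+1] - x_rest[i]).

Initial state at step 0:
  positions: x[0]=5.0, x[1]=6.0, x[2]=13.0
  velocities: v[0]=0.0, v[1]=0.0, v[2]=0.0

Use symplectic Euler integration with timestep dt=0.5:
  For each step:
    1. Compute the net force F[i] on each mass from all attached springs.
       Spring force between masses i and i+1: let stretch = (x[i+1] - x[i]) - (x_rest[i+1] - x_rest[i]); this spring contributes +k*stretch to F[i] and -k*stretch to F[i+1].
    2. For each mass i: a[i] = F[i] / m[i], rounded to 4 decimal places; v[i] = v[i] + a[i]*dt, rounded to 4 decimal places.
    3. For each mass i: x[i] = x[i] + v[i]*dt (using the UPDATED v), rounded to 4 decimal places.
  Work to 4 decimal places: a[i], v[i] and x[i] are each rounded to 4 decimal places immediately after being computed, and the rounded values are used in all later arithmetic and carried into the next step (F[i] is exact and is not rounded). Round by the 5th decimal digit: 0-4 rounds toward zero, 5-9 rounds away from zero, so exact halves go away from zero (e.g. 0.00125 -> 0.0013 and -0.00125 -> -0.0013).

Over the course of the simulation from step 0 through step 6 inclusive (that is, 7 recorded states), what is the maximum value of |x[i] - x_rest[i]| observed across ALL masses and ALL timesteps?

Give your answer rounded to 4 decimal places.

Step 0: x=[5.0000 6.0000 13.0000] v=[0.0000 0.0000 0.0000]
Step 1: x=[3.5000 9.0000 12.2500] v=[-3.0000 6.0000 -1.5000]
Step 2: x=[2.7500 10.8750 11.6875] v=[-1.5000 3.7500 -1.1250]
Step 3: x=[4.0625 9.0938 11.9219] v=[2.6250 -3.5625 0.4688]
Step 4: x=[5.8907 6.2110 12.4493] v=[3.6563 -5.7657 1.0548]
Step 5: x=[5.8790 6.2872 12.4171] v=[-0.0234 0.1523 -0.0644]
Step 6: x=[4.0714 9.2242 11.8524] v=[-3.6152 5.8740 -1.1294]
Max displacement = 2.8750

Answer: 2.8750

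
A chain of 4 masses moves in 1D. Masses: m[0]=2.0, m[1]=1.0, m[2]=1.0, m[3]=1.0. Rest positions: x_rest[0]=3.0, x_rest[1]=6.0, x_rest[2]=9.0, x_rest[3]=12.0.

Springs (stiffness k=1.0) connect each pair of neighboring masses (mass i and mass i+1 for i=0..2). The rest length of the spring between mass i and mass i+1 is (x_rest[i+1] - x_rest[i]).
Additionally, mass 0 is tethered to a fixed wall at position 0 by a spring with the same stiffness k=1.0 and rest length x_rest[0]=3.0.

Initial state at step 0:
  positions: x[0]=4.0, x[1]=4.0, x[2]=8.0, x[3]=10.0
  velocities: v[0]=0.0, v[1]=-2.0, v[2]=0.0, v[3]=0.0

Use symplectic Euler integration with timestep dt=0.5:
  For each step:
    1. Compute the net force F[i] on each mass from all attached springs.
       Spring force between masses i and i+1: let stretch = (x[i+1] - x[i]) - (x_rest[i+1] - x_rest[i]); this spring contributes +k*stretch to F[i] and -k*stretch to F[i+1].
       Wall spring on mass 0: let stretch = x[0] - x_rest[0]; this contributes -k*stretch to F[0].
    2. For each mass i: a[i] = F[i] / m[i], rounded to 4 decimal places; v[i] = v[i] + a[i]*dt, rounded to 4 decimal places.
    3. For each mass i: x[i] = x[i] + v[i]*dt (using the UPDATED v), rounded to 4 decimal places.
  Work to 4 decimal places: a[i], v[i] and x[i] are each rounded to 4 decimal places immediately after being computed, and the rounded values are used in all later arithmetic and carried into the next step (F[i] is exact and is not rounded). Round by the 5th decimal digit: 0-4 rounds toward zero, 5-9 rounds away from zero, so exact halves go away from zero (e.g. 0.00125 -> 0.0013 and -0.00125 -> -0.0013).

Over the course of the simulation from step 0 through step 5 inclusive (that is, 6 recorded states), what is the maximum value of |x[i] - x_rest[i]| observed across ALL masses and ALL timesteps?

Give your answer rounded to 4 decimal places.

Step 0: x=[4.0000 4.0000 8.0000 10.0000] v=[0.0000 -2.0000 0.0000 0.0000]
Step 1: x=[3.5000 4.0000 7.5000 10.2500] v=[-1.0000 0.0000 -1.0000 0.5000]
Step 2: x=[2.6250 4.7500 6.8125 10.5625] v=[-1.7500 1.5000 -1.3750 0.6250]
Step 3: x=[1.6875 5.4844 6.5469 10.6875] v=[-1.8750 1.4688 -0.5313 0.2500]
Step 4: x=[1.0137 5.5352 7.0508 10.5274] v=[-1.3477 0.1016 1.0078 -0.3203]
Step 5: x=[0.7783 4.8345 8.0450 10.2481] v=[-0.4708 -1.4014 1.9883 -0.5586]
Max displacement = 2.4531

Answer: 2.4531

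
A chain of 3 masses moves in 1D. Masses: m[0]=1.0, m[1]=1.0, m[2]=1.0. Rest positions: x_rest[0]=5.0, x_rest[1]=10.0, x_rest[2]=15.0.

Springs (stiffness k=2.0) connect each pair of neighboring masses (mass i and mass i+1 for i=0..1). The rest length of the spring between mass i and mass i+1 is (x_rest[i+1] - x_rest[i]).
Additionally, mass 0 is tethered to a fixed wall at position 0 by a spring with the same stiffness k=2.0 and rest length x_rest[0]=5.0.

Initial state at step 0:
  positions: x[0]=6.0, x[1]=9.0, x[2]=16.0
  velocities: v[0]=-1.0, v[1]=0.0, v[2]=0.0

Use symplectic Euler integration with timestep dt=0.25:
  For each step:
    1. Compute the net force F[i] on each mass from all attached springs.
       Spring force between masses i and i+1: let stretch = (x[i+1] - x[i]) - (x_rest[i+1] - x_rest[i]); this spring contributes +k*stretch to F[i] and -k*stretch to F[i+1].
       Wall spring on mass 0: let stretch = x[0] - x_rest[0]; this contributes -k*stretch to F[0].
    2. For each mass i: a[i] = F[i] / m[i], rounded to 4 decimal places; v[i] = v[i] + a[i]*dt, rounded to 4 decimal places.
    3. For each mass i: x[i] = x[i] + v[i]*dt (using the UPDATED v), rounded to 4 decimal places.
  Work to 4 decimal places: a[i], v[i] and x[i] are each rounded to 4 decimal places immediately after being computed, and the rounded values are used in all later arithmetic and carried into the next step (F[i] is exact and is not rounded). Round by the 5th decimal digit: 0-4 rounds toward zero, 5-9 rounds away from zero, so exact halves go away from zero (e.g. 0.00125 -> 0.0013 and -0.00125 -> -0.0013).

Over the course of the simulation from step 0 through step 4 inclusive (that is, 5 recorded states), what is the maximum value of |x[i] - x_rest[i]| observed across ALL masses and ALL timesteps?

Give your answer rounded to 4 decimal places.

Step 0: x=[6.0000 9.0000 16.0000] v=[-1.0000 0.0000 0.0000]
Step 1: x=[5.3750 9.5000 15.7500] v=[-2.5000 2.0000 -1.0000]
Step 2: x=[4.5938 10.2656 15.3438] v=[-3.1250 3.0625 -1.6250]
Step 3: x=[3.9473 10.9570 14.9278] v=[-2.5860 2.7657 -1.6641]
Step 4: x=[3.6836 11.2686 14.6404] v=[-1.0548 1.2463 -1.1495]
Max displacement = 1.3164

Answer: 1.3164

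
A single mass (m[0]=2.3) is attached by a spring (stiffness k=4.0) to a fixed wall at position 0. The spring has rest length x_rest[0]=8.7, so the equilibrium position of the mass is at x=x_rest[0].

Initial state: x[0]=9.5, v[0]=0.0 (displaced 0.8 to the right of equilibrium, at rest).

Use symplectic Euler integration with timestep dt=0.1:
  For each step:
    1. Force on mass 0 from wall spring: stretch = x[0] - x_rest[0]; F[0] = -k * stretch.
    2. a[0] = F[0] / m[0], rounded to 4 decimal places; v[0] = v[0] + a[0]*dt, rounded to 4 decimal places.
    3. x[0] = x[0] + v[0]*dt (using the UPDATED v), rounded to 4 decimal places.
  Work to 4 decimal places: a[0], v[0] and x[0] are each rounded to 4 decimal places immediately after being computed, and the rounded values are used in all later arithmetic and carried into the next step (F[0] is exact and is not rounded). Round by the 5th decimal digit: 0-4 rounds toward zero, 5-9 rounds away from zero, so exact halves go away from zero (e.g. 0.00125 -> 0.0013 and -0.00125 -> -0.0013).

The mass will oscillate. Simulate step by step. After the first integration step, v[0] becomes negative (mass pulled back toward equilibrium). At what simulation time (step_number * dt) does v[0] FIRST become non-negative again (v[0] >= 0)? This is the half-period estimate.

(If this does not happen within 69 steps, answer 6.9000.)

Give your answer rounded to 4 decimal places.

Answer: 2.4000

Derivation:
Step 0: x=[9.5000] v=[0.0000]
Step 1: x=[9.4861] v=[-0.1391]
Step 2: x=[9.4585] v=[-0.2758]
Step 3: x=[9.4177] v=[-0.4077]
Step 4: x=[9.3645] v=[-0.5325]
Step 5: x=[9.2997] v=[-0.6481]
Step 6: x=[9.2245] v=[-0.7524]
Step 7: x=[9.1401] v=[-0.8436]
Step 8: x=[9.0481] v=[-0.9201]
Step 9: x=[8.9500] v=[-0.9806]
Step 10: x=[8.8476] v=[-1.0241]
Step 11: x=[8.7426] v=[-1.0498]
Step 12: x=[8.6369] v=[-1.0572]
Step 13: x=[8.5323] v=[-1.0462]
Step 14: x=[8.4306] v=[-1.0170]
Step 15: x=[8.3336] v=[-0.9702]
Step 16: x=[8.2430] v=[-0.9065]
Step 17: x=[8.1603] v=[-0.8270]
Step 18: x=[8.0870] v=[-0.7331]
Step 19: x=[8.0244] v=[-0.6265]
Step 20: x=[7.9735] v=[-0.5090]
Step 21: x=[7.9352] v=[-0.3827]
Step 22: x=[7.9102] v=[-0.2497]
Step 23: x=[7.8990] v=[-0.1123]
Step 24: x=[7.9017] v=[0.0270]
First v>=0 after going negative at step 24, time=2.4000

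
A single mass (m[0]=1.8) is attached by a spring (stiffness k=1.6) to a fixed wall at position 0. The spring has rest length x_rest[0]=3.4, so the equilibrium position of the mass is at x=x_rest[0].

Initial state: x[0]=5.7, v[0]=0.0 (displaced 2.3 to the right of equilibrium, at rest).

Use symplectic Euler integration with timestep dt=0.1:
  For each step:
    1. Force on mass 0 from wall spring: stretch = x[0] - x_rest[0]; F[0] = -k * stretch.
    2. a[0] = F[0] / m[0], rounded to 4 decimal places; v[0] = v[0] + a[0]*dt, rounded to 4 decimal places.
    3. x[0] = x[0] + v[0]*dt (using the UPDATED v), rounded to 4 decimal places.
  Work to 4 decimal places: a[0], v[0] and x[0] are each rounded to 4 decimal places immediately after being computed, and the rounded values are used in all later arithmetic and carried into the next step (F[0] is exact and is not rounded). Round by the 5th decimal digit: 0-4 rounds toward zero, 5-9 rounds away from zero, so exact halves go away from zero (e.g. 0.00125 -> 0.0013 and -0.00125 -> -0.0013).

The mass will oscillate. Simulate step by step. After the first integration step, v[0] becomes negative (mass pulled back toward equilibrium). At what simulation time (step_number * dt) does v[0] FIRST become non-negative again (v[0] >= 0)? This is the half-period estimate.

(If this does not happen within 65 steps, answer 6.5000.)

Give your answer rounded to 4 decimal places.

Step 0: x=[5.7000] v=[0.0000]
Step 1: x=[5.6796] v=[-0.2044]
Step 2: x=[5.6389] v=[-0.4070]
Step 3: x=[5.5783] v=[-0.6060]
Step 4: x=[5.4983] v=[-0.7996]
Step 5: x=[5.3997] v=[-0.9861]
Step 6: x=[5.2833] v=[-1.1639]
Step 7: x=[5.1502] v=[-1.3313]
Step 8: x=[5.0015] v=[-1.4869]
Step 9: x=[4.8386] v=[-1.6293]
Step 10: x=[4.6629] v=[-1.7572]
Step 11: x=[4.4760] v=[-1.8695]
Step 12: x=[4.2795] v=[-1.9651]
Step 13: x=[4.0752] v=[-2.0433]
Step 14: x=[3.8649] v=[-2.1033]
Step 15: x=[3.6504] v=[-2.1446]
Step 16: x=[3.4337] v=[-2.1669]
Step 17: x=[3.2167] v=[-2.1699]
Step 18: x=[3.0013] v=[-2.1536]
Step 19: x=[2.7895] v=[-2.1182]
Step 20: x=[2.5831] v=[-2.0639]
Step 21: x=[2.3840] v=[-1.9913]
Step 22: x=[2.1939] v=[-1.9010]
Step 23: x=[2.0145] v=[-1.7938]
Step 24: x=[1.8474] v=[-1.6706]
Step 25: x=[1.6941] v=[-1.5326]
Step 26: x=[1.5560] v=[-1.3810]
Step 27: x=[1.4343] v=[-1.2171]
Step 28: x=[1.3301] v=[-1.0424]
Step 29: x=[1.2443] v=[-0.8584]
Step 30: x=[1.1776] v=[-0.6668]
Step 31: x=[1.1307] v=[-0.4693]
Step 32: x=[1.1039] v=[-0.2676]
Step 33: x=[1.0976] v=[-0.0635]
Step 34: x=[1.1117] v=[0.1412]
First v>=0 after going negative at step 34, time=3.4000

Answer: 3.4000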